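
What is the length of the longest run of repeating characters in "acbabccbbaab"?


Input: "acbabccbbaab"
Scanning for longest run:
  Position 1 ('c'): new char, reset run to 1
  Position 2 ('b'): new char, reset run to 1
  Position 3 ('a'): new char, reset run to 1
  Position 4 ('b'): new char, reset run to 1
  Position 5 ('c'): new char, reset run to 1
  Position 6 ('c'): continues run of 'c', length=2
  Position 7 ('b'): new char, reset run to 1
  Position 8 ('b'): continues run of 'b', length=2
  Position 9 ('a'): new char, reset run to 1
  Position 10 ('a'): continues run of 'a', length=2
  Position 11 ('b'): new char, reset run to 1
Longest run: 'c' with length 2

2


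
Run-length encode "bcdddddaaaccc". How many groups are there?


Input: bcdddddaaaccc
Scanning for consecutive runs:
  Group 1: 'b' x 1 (positions 0-0)
  Group 2: 'c' x 1 (positions 1-1)
  Group 3: 'd' x 5 (positions 2-6)
  Group 4: 'a' x 3 (positions 7-9)
  Group 5: 'c' x 3 (positions 10-12)
Total groups: 5

5


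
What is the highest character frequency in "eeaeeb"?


Input: eeaeeb
Character counts:
  'a': 1
  'b': 1
  'e': 4
Maximum frequency: 4

4


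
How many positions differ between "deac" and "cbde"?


Comparing "deac" and "cbde" position by position:
  Position 0: 'd' vs 'c' => DIFFER
  Position 1: 'e' vs 'b' => DIFFER
  Position 2: 'a' vs 'd' => DIFFER
  Position 3: 'c' vs 'e' => DIFFER
Positions that differ: 4

4


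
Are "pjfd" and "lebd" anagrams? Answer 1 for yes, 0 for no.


Strings: "pjfd", "lebd"
Sorted first:  dfjp
Sorted second: bdel
Differ at position 0: 'd' vs 'b' => not anagrams

0


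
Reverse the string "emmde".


Input: emmde
Reading characters right to left:
  Position 4: 'e'
  Position 3: 'd'
  Position 2: 'm'
  Position 1: 'm'
  Position 0: 'e'
Reversed: edmme

edmme


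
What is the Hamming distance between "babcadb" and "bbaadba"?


Comparing "babcadb" and "bbaadba" position by position:
  Position 0: 'b' vs 'b' => same
  Position 1: 'a' vs 'b' => differ
  Position 2: 'b' vs 'a' => differ
  Position 3: 'c' vs 'a' => differ
  Position 4: 'a' vs 'd' => differ
  Position 5: 'd' vs 'b' => differ
  Position 6: 'b' vs 'a' => differ
Total differences (Hamming distance): 6

6


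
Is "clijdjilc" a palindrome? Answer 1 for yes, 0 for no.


Input: clijdjilc
Reversed: clijdjilc
  Compare pos 0 ('c') with pos 8 ('c'): match
  Compare pos 1 ('l') with pos 7 ('l'): match
  Compare pos 2 ('i') with pos 6 ('i'): match
  Compare pos 3 ('j') with pos 5 ('j'): match
Result: palindrome

1


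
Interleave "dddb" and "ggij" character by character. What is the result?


Interleaving "dddb" and "ggij":
  Position 0: 'd' from first, 'g' from second => "dg"
  Position 1: 'd' from first, 'g' from second => "dg"
  Position 2: 'd' from first, 'i' from second => "di"
  Position 3: 'b' from first, 'j' from second => "bj"
Result: dgdgdibj

dgdgdibj


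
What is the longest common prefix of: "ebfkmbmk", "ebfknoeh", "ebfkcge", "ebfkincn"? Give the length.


Words: ebfkmbmk, ebfknoeh, ebfkcge, ebfkincn
  Position 0: all 'e' => match
  Position 1: all 'b' => match
  Position 2: all 'f' => match
  Position 3: all 'k' => match
  Position 4: ('m', 'n', 'c', 'i') => mismatch, stop
LCP = "ebfk" (length 4)

4


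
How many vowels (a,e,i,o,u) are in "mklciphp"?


Input: mklciphp
Checking each character:
  'm' at position 0: consonant
  'k' at position 1: consonant
  'l' at position 2: consonant
  'c' at position 3: consonant
  'i' at position 4: vowel (running total: 1)
  'p' at position 5: consonant
  'h' at position 6: consonant
  'p' at position 7: consonant
Total vowels: 1

1


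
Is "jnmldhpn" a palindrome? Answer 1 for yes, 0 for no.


Input: jnmldhpn
Reversed: nphdlmnj
  Compare pos 0 ('j') with pos 7 ('n'): MISMATCH
  Compare pos 1 ('n') with pos 6 ('p'): MISMATCH
  Compare pos 2 ('m') with pos 5 ('h'): MISMATCH
  Compare pos 3 ('l') with pos 4 ('d'): MISMATCH
Result: not a palindrome

0


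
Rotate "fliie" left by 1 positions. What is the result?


Input: "fliie", rotate left by 1
First 1 characters: "f"
Remaining characters: "liie"
Concatenate remaining + first: "liie" + "f" = "liief"

liief


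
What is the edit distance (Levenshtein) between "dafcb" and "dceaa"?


Computing edit distance: "dafcb" -> "dceaa"
DP table:
           d    c    e    a    a
      0    1    2    3    4    5
  d   1    0    1    2    3    4
  a   2    1    1    2    2    3
  f   3    2    2    2    3    3
  c   4    3    2    3    3    4
  b   5    4    3    3    4    4
Edit distance = dp[5][5] = 4

4


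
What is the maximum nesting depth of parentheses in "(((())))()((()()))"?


Input: "(((())))()((()()))"
Tracking depth:
  Position 0 '(': depth becomes 1
  Position 1 '(': depth becomes 2
  Position 2 '(': depth becomes 3
  Position 3 '(': depth becomes 4
  Position 4 ')': depth becomes 3
  Position 5 ')': depth becomes 2
  Position 6 ')': depth becomes 1
  Position 7 ')': depth becomes 0
  Position 8 '(': depth becomes 1
  Position 9 ')': depth becomes 0
  Position 10 '(': depth becomes 1
  Position 11 '(': depth becomes 2
  Position 12 '(': depth becomes 3
  Position 13 ')': depth becomes 2
  Position 14 '(': depth becomes 3
  Position 15 ')': depth becomes 2
  Position 16 ')': depth becomes 1
  Position 17 ')': depth becomes 0
Maximum depth reached: 4

4


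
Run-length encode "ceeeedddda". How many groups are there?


Input: ceeeedddda
Scanning for consecutive runs:
  Group 1: 'c' x 1 (positions 0-0)
  Group 2: 'e' x 4 (positions 1-4)
  Group 3: 'd' x 4 (positions 5-8)
  Group 4: 'a' x 1 (positions 9-9)
Total groups: 4

4


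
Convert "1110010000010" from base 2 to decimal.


Input: "1110010000010" in base 2
Positional expansion:
  Digit '1' (value 1) x 2^12 = 4096
  Digit '1' (value 1) x 2^11 = 2048
  Digit '1' (value 1) x 2^10 = 1024
  Digit '0' (value 0) x 2^9 = 0
  Digit '0' (value 0) x 2^8 = 0
  Digit '1' (value 1) x 2^7 = 128
  Digit '0' (value 0) x 2^6 = 0
  Digit '0' (value 0) x 2^5 = 0
  Digit '0' (value 0) x 2^4 = 0
  Digit '0' (value 0) x 2^3 = 0
  Digit '0' (value 0) x 2^2 = 0
  Digit '1' (value 1) x 2^1 = 2
  Digit '0' (value 0) x 2^0 = 0
Sum = 7298

7298


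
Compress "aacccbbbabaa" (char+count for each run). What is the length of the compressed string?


Input: aacccbbbabaa
Runs:
  'a' x 2 => "a2"
  'c' x 3 => "c3"
  'b' x 3 => "b3"
  'a' x 1 => "a1"
  'b' x 1 => "b1"
  'a' x 2 => "a2"
Compressed: "a2c3b3a1b1a2"
Compressed length: 12

12


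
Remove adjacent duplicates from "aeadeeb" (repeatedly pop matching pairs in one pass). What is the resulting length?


Input: aeadeeb
Stack-based adjacent duplicate removal:
  Read 'a': push. Stack: a
  Read 'e': push. Stack: ae
  Read 'a': push. Stack: aea
  Read 'd': push. Stack: aead
  Read 'e': push. Stack: aeade
  Read 'e': matches stack top 'e' => pop. Stack: aead
  Read 'b': push. Stack: aeadb
Final stack: "aeadb" (length 5)

5


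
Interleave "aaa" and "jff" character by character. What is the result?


Interleaving "aaa" and "jff":
  Position 0: 'a' from first, 'j' from second => "aj"
  Position 1: 'a' from first, 'f' from second => "af"
  Position 2: 'a' from first, 'f' from second => "af"
Result: ajafaf

ajafaf


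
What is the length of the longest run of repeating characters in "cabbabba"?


Input: "cabbabba"
Scanning for longest run:
  Position 1 ('a'): new char, reset run to 1
  Position 2 ('b'): new char, reset run to 1
  Position 3 ('b'): continues run of 'b', length=2
  Position 4 ('a'): new char, reset run to 1
  Position 5 ('b'): new char, reset run to 1
  Position 6 ('b'): continues run of 'b', length=2
  Position 7 ('a'): new char, reset run to 1
Longest run: 'b' with length 2

2


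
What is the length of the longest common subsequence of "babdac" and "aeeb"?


LCS of "babdac" and "aeeb"
DP table:
           a    e    e    b
      0    0    0    0    0
  b   0    0    0    0    1
  a   0    1    1    1    1
  b   0    1    1    1    2
  d   0    1    1    1    2
  a   0    1    1    1    2
  c   0    1    1    1    2
LCS length = dp[6][4] = 2

2


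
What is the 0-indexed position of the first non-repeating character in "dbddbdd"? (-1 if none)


Input: dbddbdd
Character frequencies:
  'b': 2
  'd': 5
Scanning left to right for freq == 1:
  Position 0 ('d'): freq=5, skip
  Position 1 ('b'): freq=2, skip
  Position 2 ('d'): freq=5, skip
  Position 3 ('d'): freq=5, skip
  Position 4 ('b'): freq=2, skip
  Position 5 ('d'): freq=5, skip
  Position 6 ('d'): freq=5, skip
  No unique character found => answer = -1

-1


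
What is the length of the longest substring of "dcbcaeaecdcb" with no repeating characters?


Input: "dcbcaeaecdcb"
Sliding window (track last position of each char):
  Position 0 ('d'): window [0,0] length 1 -- new best
  Position 1 ('c'): window [0,1] length 2 -- new best
  Position 2 ('b'): window [0,2] length 3 -- new best
  Position 3 ('c'): repeat (last at 1), move window start to 2
  Position 3 ('c'): window [2,3] length 2
  Position 4 ('a'): window [2,4] length 3
  Position 5 ('e'): window [2,5] length 4 -- new best
  Position 6 ('a'): repeat (last at 4), move window start to 5
  Position 6 ('a'): window [5,6] length 2
  Position 7 ('e'): repeat (last at 5), move window start to 6
  Position 7 ('e'): window [6,7] length 2
  Position 8 ('c'): window [6,8] length 3
  Position 9 ('d'): window [6,9] length 4
  Position 10 ('c'): repeat (last at 8), move window start to 9
  Position 10 ('c'): window [9,10] length 2
  Position 11 ('b'): window [9,11] length 3
Longest substring with no repeats: "bcae" with length 4

4


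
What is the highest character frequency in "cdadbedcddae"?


Input: cdadbedcddae
Character counts:
  'a': 2
  'b': 1
  'c': 2
  'd': 5
  'e': 2
Maximum frequency: 5

5


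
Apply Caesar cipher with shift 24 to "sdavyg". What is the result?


Caesar cipher: shift "sdavyg" by 24
  's' (pos 18) + 24 = pos 16 = 'q'
  'd' (pos 3) + 24 = pos 1 = 'b'
  'a' (pos 0) + 24 = pos 24 = 'y'
  'v' (pos 21) + 24 = pos 19 = 't'
  'y' (pos 24) + 24 = pos 22 = 'w'
  'g' (pos 6) + 24 = pos 4 = 'e'
Result: qbytwe

qbytwe


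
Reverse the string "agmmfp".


Input: agmmfp
Reading characters right to left:
  Position 5: 'p'
  Position 4: 'f'
  Position 3: 'm'
  Position 2: 'm'
  Position 1: 'g'
  Position 0: 'a'
Reversed: pfmmga

pfmmga


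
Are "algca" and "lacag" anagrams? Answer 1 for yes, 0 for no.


Strings: "algca", "lacag"
Sorted first:  aacgl
Sorted second: aacgl
Sorted forms match => anagrams

1


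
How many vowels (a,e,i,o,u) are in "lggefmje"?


Input: lggefmje
Checking each character:
  'l' at position 0: consonant
  'g' at position 1: consonant
  'g' at position 2: consonant
  'e' at position 3: vowel (running total: 1)
  'f' at position 4: consonant
  'm' at position 5: consonant
  'j' at position 6: consonant
  'e' at position 7: vowel (running total: 2)
Total vowels: 2

2


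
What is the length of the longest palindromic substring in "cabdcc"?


Input: "cabdcc"
Checking substrings for palindromes:
  [4:6] "cc" (len 2) => palindrome
Longest palindromic substring: "cc" with length 2

2


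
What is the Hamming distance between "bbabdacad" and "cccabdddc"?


Comparing "bbabdacad" and "cccabdddc" position by position:
  Position 0: 'b' vs 'c' => differ
  Position 1: 'b' vs 'c' => differ
  Position 2: 'a' vs 'c' => differ
  Position 3: 'b' vs 'a' => differ
  Position 4: 'd' vs 'b' => differ
  Position 5: 'a' vs 'd' => differ
  Position 6: 'c' vs 'd' => differ
  Position 7: 'a' vs 'd' => differ
  Position 8: 'd' vs 'c' => differ
Total differences (Hamming distance): 9

9


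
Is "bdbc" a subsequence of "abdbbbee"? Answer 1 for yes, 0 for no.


Check if "bdbc" is a subsequence of "abdbbbee"
Greedy scan:
  Position 0 ('a'): no match needed
  Position 1 ('b'): matches sub[0] = 'b'
  Position 2 ('d'): matches sub[1] = 'd'
  Position 3 ('b'): matches sub[2] = 'b'
  Position 4 ('b'): no match needed
  Position 5 ('b'): no match needed
  Position 6 ('e'): no match needed
  Position 7 ('e'): no match needed
Only matched 3/4 characters => not a subsequence

0


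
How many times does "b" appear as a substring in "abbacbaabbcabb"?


Searching for "b" in "abbacbaabbcabb"
Scanning each position:
  Position 0: "a" => no
  Position 1: "b" => MATCH
  Position 2: "b" => MATCH
  Position 3: "a" => no
  Position 4: "c" => no
  Position 5: "b" => MATCH
  Position 6: "a" => no
  Position 7: "a" => no
  Position 8: "b" => MATCH
  Position 9: "b" => MATCH
  Position 10: "c" => no
  Position 11: "a" => no
  Position 12: "b" => MATCH
  Position 13: "b" => MATCH
Total occurrences: 7

7


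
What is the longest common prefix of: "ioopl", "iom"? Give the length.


Words: ioopl, iom
  Position 0: all 'i' => match
  Position 1: all 'o' => match
  Position 2: ('o', 'm') => mismatch, stop
LCP = "io" (length 2)

2


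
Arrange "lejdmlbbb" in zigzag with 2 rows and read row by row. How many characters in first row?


Zigzag "lejdmlbbb" into 2 rows:
Placing characters:
  'l' => row 0
  'e' => row 1
  'j' => row 0
  'd' => row 1
  'm' => row 0
  'l' => row 1
  'b' => row 0
  'b' => row 1
  'b' => row 0
Rows:
  Row 0: "ljmbb"
  Row 1: "edlb"
First row length: 5

5


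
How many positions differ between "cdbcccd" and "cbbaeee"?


Comparing "cdbcccd" and "cbbaeee" position by position:
  Position 0: 'c' vs 'c' => same
  Position 1: 'd' vs 'b' => DIFFER
  Position 2: 'b' vs 'b' => same
  Position 3: 'c' vs 'a' => DIFFER
  Position 4: 'c' vs 'e' => DIFFER
  Position 5: 'c' vs 'e' => DIFFER
  Position 6: 'd' vs 'e' => DIFFER
Positions that differ: 5

5


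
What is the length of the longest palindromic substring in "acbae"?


Input: "acbae"
Checking substrings for palindromes:
  No multi-char palindromic substrings found
Longest palindromic substring: "a" with length 1

1


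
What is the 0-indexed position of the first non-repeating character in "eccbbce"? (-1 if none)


Input: eccbbce
Character frequencies:
  'b': 2
  'c': 3
  'e': 2
Scanning left to right for freq == 1:
  Position 0 ('e'): freq=2, skip
  Position 1 ('c'): freq=3, skip
  Position 2 ('c'): freq=3, skip
  Position 3 ('b'): freq=2, skip
  Position 4 ('b'): freq=2, skip
  Position 5 ('c'): freq=3, skip
  Position 6 ('e'): freq=2, skip
  No unique character found => answer = -1

-1


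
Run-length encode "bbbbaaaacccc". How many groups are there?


Input: bbbbaaaacccc
Scanning for consecutive runs:
  Group 1: 'b' x 4 (positions 0-3)
  Group 2: 'a' x 4 (positions 4-7)
  Group 3: 'c' x 4 (positions 8-11)
Total groups: 3

3


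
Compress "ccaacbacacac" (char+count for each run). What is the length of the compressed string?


Input: ccaacbacacac
Runs:
  'c' x 2 => "c2"
  'a' x 2 => "a2"
  'c' x 1 => "c1"
  'b' x 1 => "b1"
  'a' x 1 => "a1"
  'c' x 1 => "c1"
  'a' x 1 => "a1"
  'c' x 1 => "c1"
  'a' x 1 => "a1"
  'c' x 1 => "c1"
Compressed: "c2a2c1b1a1c1a1c1a1c1"
Compressed length: 20

20


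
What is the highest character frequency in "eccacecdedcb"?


Input: eccacecdedcb
Character counts:
  'a': 1
  'b': 1
  'c': 5
  'd': 2
  'e': 3
Maximum frequency: 5

5


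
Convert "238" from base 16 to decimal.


Input: "238" in base 16
Positional expansion:
  Digit '2' (value 2) x 16^2 = 512
  Digit '3' (value 3) x 16^1 = 48
  Digit '8' (value 8) x 16^0 = 8
Sum = 568

568


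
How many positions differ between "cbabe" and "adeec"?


Comparing "cbabe" and "adeec" position by position:
  Position 0: 'c' vs 'a' => DIFFER
  Position 1: 'b' vs 'd' => DIFFER
  Position 2: 'a' vs 'e' => DIFFER
  Position 3: 'b' vs 'e' => DIFFER
  Position 4: 'e' vs 'c' => DIFFER
Positions that differ: 5

5


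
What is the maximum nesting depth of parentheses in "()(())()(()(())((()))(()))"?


Input: "()(())()(()(())((()))(()))"
Tracking depth:
  Position 0 '(': depth becomes 1
  Position 1 ')': depth becomes 0
  Position 2 '(': depth becomes 1
  Position 3 '(': depth becomes 2
  Position 4 ')': depth becomes 1
  Position 5 ')': depth becomes 0
  Position 6 '(': depth becomes 1
  Position 7 ')': depth becomes 0
  Position 8 '(': depth becomes 1
  Position 9 '(': depth becomes 2
  Position 10 ')': depth becomes 1
  Position 11 '(': depth becomes 2
  Position 12 '(': depth becomes 3
  Position 13 ')': depth becomes 2
  Position 14 ')': depth becomes 1
  Position 15 '(': depth becomes 2
  Position 16 '(': depth becomes 3
  Position 17 '(': depth becomes 4
  Position 18 ')': depth becomes 3
  Position 19 ')': depth becomes 2
  Position 20 ')': depth becomes 1
  Position 21 '(': depth becomes 2
  Position 22 '(': depth becomes 3
  Position 23 ')': depth becomes 2
  Position 24 ')': depth becomes 1
  Position 25 ')': depth becomes 0
Maximum depth reached: 4

4


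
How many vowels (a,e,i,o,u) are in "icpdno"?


Input: icpdno
Checking each character:
  'i' at position 0: vowel (running total: 1)
  'c' at position 1: consonant
  'p' at position 2: consonant
  'd' at position 3: consonant
  'n' at position 4: consonant
  'o' at position 5: vowel (running total: 2)
Total vowels: 2

2


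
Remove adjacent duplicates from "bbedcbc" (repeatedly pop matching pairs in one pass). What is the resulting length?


Input: bbedcbc
Stack-based adjacent duplicate removal:
  Read 'b': push. Stack: b
  Read 'b': matches stack top 'b' => pop. Stack: (empty)
  Read 'e': push. Stack: e
  Read 'd': push. Stack: ed
  Read 'c': push. Stack: edc
  Read 'b': push. Stack: edcb
  Read 'c': push. Stack: edcbc
Final stack: "edcbc" (length 5)

5


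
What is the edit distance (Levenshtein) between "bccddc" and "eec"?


Computing edit distance: "bccddc" -> "eec"
DP table:
           e    e    c
      0    1    2    3
  b   1    1    2    3
  c   2    2    2    2
  c   3    3    3    2
  d   4    4    4    3
  d   5    5    5    4
  c   6    6    6    5
Edit distance = dp[6][3] = 5

5


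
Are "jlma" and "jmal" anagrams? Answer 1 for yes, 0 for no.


Strings: "jlma", "jmal"
Sorted first:  ajlm
Sorted second: ajlm
Sorted forms match => anagrams

1


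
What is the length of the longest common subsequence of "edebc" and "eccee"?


LCS of "edebc" and "eccee"
DP table:
           e    c    c    e    e
      0    0    0    0    0    0
  e   0    1    1    1    1    1
  d   0    1    1    1    1    1
  e   0    1    1    1    2    2
  b   0    1    1    1    2    2
  c   0    1    2    2    2    2
LCS length = dp[5][5] = 2

2


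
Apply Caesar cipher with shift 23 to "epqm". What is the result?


Caesar cipher: shift "epqm" by 23
  'e' (pos 4) + 23 = pos 1 = 'b'
  'p' (pos 15) + 23 = pos 12 = 'm'
  'q' (pos 16) + 23 = pos 13 = 'n'
  'm' (pos 12) + 23 = pos 9 = 'j'
Result: bmnj

bmnj


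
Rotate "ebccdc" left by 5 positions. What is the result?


Input: "ebccdc", rotate left by 5
First 5 characters: "ebccd"
Remaining characters: "c"
Concatenate remaining + first: "c" + "ebccd" = "cebccd"

cebccd


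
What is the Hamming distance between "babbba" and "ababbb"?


Comparing "babbba" and "ababbb" position by position:
  Position 0: 'b' vs 'a' => differ
  Position 1: 'a' vs 'b' => differ
  Position 2: 'b' vs 'a' => differ
  Position 3: 'b' vs 'b' => same
  Position 4: 'b' vs 'b' => same
  Position 5: 'a' vs 'b' => differ
Total differences (Hamming distance): 4

4


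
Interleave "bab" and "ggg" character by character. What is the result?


Interleaving "bab" and "ggg":
  Position 0: 'b' from first, 'g' from second => "bg"
  Position 1: 'a' from first, 'g' from second => "ag"
  Position 2: 'b' from first, 'g' from second => "bg"
Result: bgagbg

bgagbg


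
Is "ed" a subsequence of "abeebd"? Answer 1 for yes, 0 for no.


Check if "ed" is a subsequence of "abeebd"
Greedy scan:
  Position 0 ('a'): no match needed
  Position 1 ('b'): no match needed
  Position 2 ('e'): matches sub[0] = 'e'
  Position 3 ('e'): no match needed
  Position 4 ('b'): no match needed
  Position 5 ('d'): matches sub[1] = 'd'
All 2 characters matched => is a subsequence

1


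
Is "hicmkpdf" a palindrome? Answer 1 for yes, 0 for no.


Input: hicmkpdf
Reversed: fdpkmcih
  Compare pos 0 ('h') with pos 7 ('f'): MISMATCH
  Compare pos 1 ('i') with pos 6 ('d'): MISMATCH
  Compare pos 2 ('c') with pos 5 ('p'): MISMATCH
  Compare pos 3 ('m') with pos 4 ('k'): MISMATCH
Result: not a palindrome

0


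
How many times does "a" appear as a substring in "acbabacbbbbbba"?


Searching for "a" in "acbabacbbbbbba"
Scanning each position:
  Position 0: "a" => MATCH
  Position 1: "c" => no
  Position 2: "b" => no
  Position 3: "a" => MATCH
  Position 4: "b" => no
  Position 5: "a" => MATCH
  Position 6: "c" => no
  Position 7: "b" => no
  Position 8: "b" => no
  Position 9: "b" => no
  Position 10: "b" => no
  Position 11: "b" => no
  Position 12: "b" => no
  Position 13: "a" => MATCH
Total occurrences: 4

4


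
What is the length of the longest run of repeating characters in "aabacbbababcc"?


Input: "aabacbbababcc"
Scanning for longest run:
  Position 1 ('a'): continues run of 'a', length=2
  Position 2 ('b'): new char, reset run to 1
  Position 3 ('a'): new char, reset run to 1
  Position 4 ('c'): new char, reset run to 1
  Position 5 ('b'): new char, reset run to 1
  Position 6 ('b'): continues run of 'b', length=2
  Position 7 ('a'): new char, reset run to 1
  Position 8 ('b'): new char, reset run to 1
  Position 9 ('a'): new char, reset run to 1
  Position 10 ('b'): new char, reset run to 1
  Position 11 ('c'): new char, reset run to 1
  Position 12 ('c'): continues run of 'c', length=2
Longest run: 'a' with length 2

2


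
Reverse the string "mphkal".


Input: mphkal
Reading characters right to left:
  Position 5: 'l'
  Position 4: 'a'
  Position 3: 'k'
  Position 2: 'h'
  Position 1: 'p'
  Position 0: 'm'
Reversed: lakhpm

lakhpm


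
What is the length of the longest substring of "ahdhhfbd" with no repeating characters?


Input: "ahdhhfbd"
Sliding window (track last position of each char):
  Position 0 ('a'): window [0,0] length 1 -- new best
  Position 1 ('h'): window [0,1] length 2 -- new best
  Position 2 ('d'): window [0,2] length 3 -- new best
  Position 3 ('h'): repeat (last at 1), move window start to 2
  Position 3 ('h'): window [2,3] length 2
  Position 4 ('h'): repeat (last at 3), move window start to 4
  Position 4 ('h'): window [4,4] length 1
  Position 5 ('f'): window [4,5] length 2
  Position 6 ('b'): window [4,6] length 3
  Position 7 ('d'): window [4,7] length 4 -- new best
Longest substring with no repeats: "hfbd" with length 4

4


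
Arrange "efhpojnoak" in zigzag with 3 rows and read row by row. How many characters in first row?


Zigzag "efhpojnoak" into 3 rows:
Placing characters:
  'e' => row 0
  'f' => row 1
  'h' => row 2
  'p' => row 1
  'o' => row 0
  'j' => row 1
  'n' => row 2
  'o' => row 1
  'a' => row 0
  'k' => row 1
Rows:
  Row 0: "eoa"
  Row 1: "fpjok"
  Row 2: "hn"
First row length: 3

3


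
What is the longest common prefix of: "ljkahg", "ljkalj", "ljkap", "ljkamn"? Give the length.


Words: ljkahg, ljkalj, ljkap, ljkamn
  Position 0: all 'l' => match
  Position 1: all 'j' => match
  Position 2: all 'k' => match
  Position 3: all 'a' => match
  Position 4: ('h', 'l', 'p', 'm') => mismatch, stop
LCP = "ljka" (length 4)

4


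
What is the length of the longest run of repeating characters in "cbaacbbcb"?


Input: "cbaacbbcb"
Scanning for longest run:
  Position 1 ('b'): new char, reset run to 1
  Position 2 ('a'): new char, reset run to 1
  Position 3 ('a'): continues run of 'a', length=2
  Position 4 ('c'): new char, reset run to 1
  Position 5 ('b'): new char, reset run to 1
  Position 6 ('b'): continues run of 'b', length=2
  Position 7 ('c'): new char, reset run to 1
  Position 8 ('b'): new char, reset run to 1
Longest run: 'a' with length 2

2


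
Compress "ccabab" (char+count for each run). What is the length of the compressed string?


Input: ccabab
Runs:
  'c' x 2 => "c2"
  'a' x 1 => "a1"
  'b' x 1 => "b1"
  'a' x 1 => "a1"
  'b' x 1 => "b1"
Compressed: "c2a1b1a1b1"
Compressed length: 10

10


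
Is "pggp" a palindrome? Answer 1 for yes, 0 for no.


Input: pggp
Reversed: pggp
  Compare pos 0 ('p') with pos 3 ('p'): match
  Compare pos 1 ('g') with pos 2 ('g'): match
Result: palindrome

1


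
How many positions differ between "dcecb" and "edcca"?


Comparing "dcecb" and "edcca" position by position:
  Position 0: 'd' vs 'e' => DIFFER
  Position 1: 'c' vs 'd' => DIFFER
  Position 2: 'e' vs 'c' => DIFFER
  Position 3: 'c' vs 'c' => same
  Position 4: 'b' vs 'a' => DIFFER
Positions that differ: 4

4


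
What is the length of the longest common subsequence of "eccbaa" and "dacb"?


LCS of "eccbaa" and "dacb"
DP table:
           d    a    c    b
      0    0    0    0    0
  e   0    0    0    0    0
  c   0    0    0    1    1
  c   0    0    0    1    1
  b   0    0    0    1    2
  a   0    0    1    1    2
  a   0    0    1    1    2
LCS length = dp[6][4] = 2

2


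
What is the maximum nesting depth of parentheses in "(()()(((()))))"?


Input: "(()()(((()))))"
Tracking depth:
  Position 0 '(': depth becomes 1
  Position 1 '(': depth becomes 2
  Position 2 ')': depth becomes 1
  Position 3 '(': depth becomes 2
  Position 4 ')': depth becomes 1
  Position 5 '(': depth becomes 2
  Position 6 '(': depth becomes 3
  Position 7 '(': depth becomes 4
  Position 8 '(': depth becomes 5
  Position 9 ')': depth becomes 4
  Position 10 ')': depth becomes 3
  Position 11 ')': depth becomes 2
  Position 12 ')': depth becomes 1
  Position 13 ')': depth becomes 0
Maximum depth reached: 5

5


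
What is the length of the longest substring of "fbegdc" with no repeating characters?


Input: "fbegdc"
Sliding window (track last position of each char):
  Position 0 ('f'): window [0,0] length 1 -- new best
  Position 1 ('b'): window [0,1] length 2 -- new best
  Position 2 ('e'): window [0,2] length 3 -- new best
  Position 3 ('g'): window [0,3] length 4 -- new best
  Position 4 ('d'): window [0,4] length 5 -- new best
  Position 5 ('c'): window [0,5] length 6 -- new best
Longest substring with no repeats: "fbegdc" with length 6

6


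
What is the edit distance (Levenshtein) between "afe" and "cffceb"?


Computing edit distance: "afe" -> "cffceb"
DP table:
           c    f    f    c    e    b
      0    1    2    3    4    5    6
  a   1    1    2    3    4    5    6
  f   2    2    1    2    3    4    5
  e   3    3    2    2    3    3    4
Edit distance = dp[3][6] = 4

4


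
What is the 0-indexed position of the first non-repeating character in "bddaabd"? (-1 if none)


Input: bddaabd
Character frequencies:
  'a': 2
  'b': 2
  'd': 3
Scanning left to right for freq == 1:
  Position 0 ('b'): freq=2, skip
  Position 1 ('d'): freq=3, skip
  Position 2 ('d'): freq=3, skip
  Position 3 ('a'): freq=2, skip
  Position 4 ('a'): freq=2, skip
  Position 5 ('b'): freq=2, skip
  Position 6 ('d'): freq=3, skip
  No unique character found => answer = -1

-1


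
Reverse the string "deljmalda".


Input: deljmalda
Reading characters right to left:
  Position 8: 'a'
  Position 7: 'd'
  Position 6: 'l'
  Position 5: 'a'
  Position 4: 'm'
  Position 3: 'j'
  Position 2: 'l'
  Position 1: 'e'
  Position 0: 'd'
Reversed: adlamjled

adlamjled


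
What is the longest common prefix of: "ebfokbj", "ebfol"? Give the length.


Words: ebfokbj, ebfol
  Position 0: all 'e' => match
  Position 1: all 'b' => match
  Position 2: all 'f' => match
  Position 3: all 'o' => match
  Position 4: ('k', 'l') => mismatch, stop
LCP = "ebfo" (length 4)

4


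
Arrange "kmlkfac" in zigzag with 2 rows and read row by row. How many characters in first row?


Zigzag "kmlkfac" into 2 rows:
Placing characters:
  'k' => row 0
  'm' => row 1
  'l' => row 0
  'k' => row 1
  'f' => row 0
  'a' => row 1
  'c' => row 0
Rows:
  Row 0: "klfc"
  Row 1: "mka"
First row length: 4

4


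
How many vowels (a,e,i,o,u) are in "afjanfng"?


Input: afjanfng
Checking each character:
  'a' at position 0: vowel (running total: 1)
  'f' at position 1: consonant
  'j' at position 2: consonant
  'a' at position 3: vowel (running total: 2)
  'n' at position 4: consonant
  'f' at position 5: consonant
  'n' at position 6: consonant
  'g' at position 7: consonant
Total vowels: 2

2


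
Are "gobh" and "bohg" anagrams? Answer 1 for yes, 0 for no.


Strings: "gobh", "bohg"
Sorted first:  bgho
Sorted second: bgho
Sorted forms match => anagrams

1


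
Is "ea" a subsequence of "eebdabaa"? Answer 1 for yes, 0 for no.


Check if "ea" is a subsequence of "eebdabaa"
Greedy scan:
  Position 0 ('e'): matches sub[0] = 'e'
  Position 1 ('e'): no match needed
  Position 2 ('b'): no match needed
  Position 3 ('d'): no match needed
  Position 4 ('a'): matches sub[1] = 'a'
  Position 5 ('b'): no match needed
  Position 6 ('a'): no match needed
  Position 7 ('a'): no match needed
All 2 characters matched => is a subsequence

1


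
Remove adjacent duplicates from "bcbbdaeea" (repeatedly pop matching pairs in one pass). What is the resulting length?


Input: bcbbdaeea
Stack-based adjacent duplicate removal:
  Read 'b': push. Stack: b
  Read 'c': push. Stack: bc
  Read 'b': push. Stack: bcb
  Read 'b': matches stack top 'b' => pop. Stack: bc
  Read 'd': push. Stack: bcd
  Read 'a': push. Stack: bcda
  Read 'e': push. Stack: bcdae
  Read 'e': matches stack top 'e' => pop. Stack: bcda
  Read 'a': matches stack top 'a' => pop. Stack: bcd
Final stack: "bcd" (length 3)

3


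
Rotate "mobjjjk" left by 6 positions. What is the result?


Input: "mobjjjk", rotate left by 6
First 6 characters: "mobjjj"
Remaining characters: "k"
Concatenate remaining + first: "k" + "mobjjj" = "kmobjjj"

kmobjjj


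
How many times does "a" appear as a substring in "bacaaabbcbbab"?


Searching for "a" in "bacaaabbcbbab"
Scanning each position:
  Position 0: "b" => no
  Position 1: "a" => MATCH
  Position 2: "c" => no
  Position 3: "a" => MATCH
  Position 4: "a" => MATCH
  Position 5: "a" => MATCH
  Position 6: "b" => no
  Position 7: "b" => no
  Position 8: "c" => no
  Position 9: "b" => no
  Position 10: "b" => no
  Position 11: "a" => MATCH
  Position 12: "b" => no
Total occurrences: 5

5


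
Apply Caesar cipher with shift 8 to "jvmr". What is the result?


Caesar cipher: shift "jvmr" by 8
  'j' (pos 9) + 8 = pos 17 = 'r'
  'v' (pos 21) + 8 = pos 3 = 'd'
  'm' (pos 12) + 8 = pos 20 = 'u'
  'r' (pos 17) + 8 = pos 25 = 'z'
Result: rduz

rduz


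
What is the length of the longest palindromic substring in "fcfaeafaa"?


Input: "fcfaeafaa"
Checking substrings for palindromes:
  [2:7] "faeaf" (len 5) => palindrome
  [0:3] "fcf" (len 3) => palindrome
  [3:6] "aea" (len 3) => palindrome
  [5:8] "afa" (len 3) => palindrome
  [7:9] "aa" (len 2) => palindrome
Longest palindromic substring: "faeaf" with length 5

5


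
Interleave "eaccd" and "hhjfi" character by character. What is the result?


Interleaving "eaccd" and "hhjfi":
  Position 0: 'e' from first, 'h' from second => "eh"
  Position 1: 'a' from first, 'h' from second => "ah"
  Position 2: 'c' from first, 'j' from second => "cj"
  Position 3: 'c' from first, 'f' from second => "cf"
  Position 4: 'd' from first, 'i' from second => "di"
Result: ehahcjcfdi

ehahcjcfdi


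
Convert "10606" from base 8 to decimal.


Input: "10606" in base 8
Positional expansion:
  Digit '1' (value 1) x 8^4 = 4096
  Digit '0' (value 0) x 8^3 = 0
  Digit '6' (value 6) x 8^2 = 384
  Digit '0' (value 0) x 8^1 = 0
  Digit '6' (value 6) x 8^0 = 6
Sum = 4486

4486


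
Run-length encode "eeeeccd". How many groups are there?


Input: eeeeccd
Scanning for consecutive runs:
  Group 1: 'e' x 4 (positions 0-3)
  Group 2: 'c' x 2 (positions 4-5)
  Group 3: 'd' x 1 (positions 6-6)
Total groups: 3

3


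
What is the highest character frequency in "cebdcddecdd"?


Input: cebdcddecdd
Character counts:
  'b': 1
  'c': 3
  'd': 5
  'e': 2
Maximum frequency: 5

5


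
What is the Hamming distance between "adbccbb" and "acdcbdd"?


Comparing "adbccbb" and "acdcbdd" position by position:
  Position 0: 'a' vs 'a' => same
  Position 1: 'd' vs 'c' => differ
  Position 2: 'b' vs 'd' => differ
  Position 3: 'c' vs 'c' => same
  Position 4: 'c' vs 'b' => differ
  Position 5: 'b' vs 'd' => differ
  Position 6: 'b' vs 'd' => differ
Total differences (Hamming distance): 5

5


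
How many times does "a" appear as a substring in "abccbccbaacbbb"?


Searching for "a" in "abccbccbaacbbb"
Scanning each position:
  Position 0: "a" => MATCH
  Position 1: "b" => no
  Position 2: "c" => no
  Position 3: "c" => no
  Position 4: "b" => no
  Position 5: "c" => no
  Position 6: "c" => no
  Position 7: "b" => no
  Position 8: "a" => MATCH
  Position 9: "a" => MATCH
  Position 10: "c" => no
  Position 11: "b" => no
  Position 12: "b" => no
  Position 13: "b" => no
Total occurrences: 3

3


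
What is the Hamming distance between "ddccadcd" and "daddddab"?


Comparing "ddccadcd" and "daddddab" position by position:
  Position 0: 'd' vs 'd' => same
  Position 1: 'd' vs 'a' => differ
  Position 2: 'c' vs 'd' => differ
  Position 3: 'c' vs 'd' => differ
  Position 4: 'a' vs 'd' => differ
  Position 5: 'd' vs 'd' => same
  Position 6: 'c' vs 'a' => differ
  Position 7: 'd' vs 'b' => differ
Total differences (Hamming distance): 6

6


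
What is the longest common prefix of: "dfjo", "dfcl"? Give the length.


Words: dfjo, dfcl
  Position 0: all 'd' => match
  Position 1: all 'f' => match
  Position 2: ('j', 'c') => mismatch, stop
LCP = "df" (length 2)

2


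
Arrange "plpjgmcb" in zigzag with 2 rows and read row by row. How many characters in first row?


Zigzag "plpjgmcb" into 2 rows:
Placing characters:
  'p' => row 0
  'l' => row 1
  'p' => row 0
  'j' => row 1
  'g' => row 0
  'm' => row 1
  'c' => row 0
  'b' => row 1
Rows:
  Row 0: "ppgc"
  Row 1: "ljmb"
First row length: 4

4


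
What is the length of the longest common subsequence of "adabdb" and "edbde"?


LCS of "adabdb" and "edbde"
DP table:
           e    d    b    d    e
      0    0    0    0    0    0
  a   0    0    0    0    0    0
  d   0    0    1    1    1    1
  a   0    0    1    1    1    1
  b   0    0    1    2    2    2
  d   0    0    1    2    3    3
  b   0    0    1    2    3    3
LCS length = dp[6][5] = 3

3


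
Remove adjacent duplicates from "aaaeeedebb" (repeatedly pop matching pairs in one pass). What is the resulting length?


Input: aaaeeedebb
Stack-based adjacent duplicate removal:
  Read 'a': push. Stack: a
  Read 'a': matches stack top 'a' => pop. Stack: (empty)
  Read 'a': push. Stack: a
  Read 'e': push. Stack: ae
  Read 'e': matches stack top 'e' => pop. Stack: a
  Read 'e': push. Stack: ae
  Read 'd': push. Stack: aed
  Read 'e': push. Stack: aede
  Read 'b': push. Stack: aedeb
  Read 'b': matches stack top 'b' => pop. Stack: aede
Final stack: "aede" (length 4)

4


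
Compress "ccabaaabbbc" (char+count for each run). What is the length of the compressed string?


Input: ccabaaabbbc
Runs:
  'c' x 2 => "c2"
  'a' x 1 => "a1"
  'b' x 1 => "b1"
  'a' x 3 => "a3"
  'b' x 3 => "b3"
  'c' x 1 => "c1"
Compressed: "c2a1b1a3b3c1"
Compressed length: 12

12


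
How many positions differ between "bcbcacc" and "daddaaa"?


Comparing "bcbcacc" and "daddaaa" position by position:
  Position 0: 'b' vs 'd' => DIFFER
  Position 1: 'c' vs 'a' => DIFFER
  Position 2: 'b' vs 'd' => DIFFER
  Position 3: 'c' vs 'd' => DIFFER
  Position 4: 'a' vs 'a' => same
  Position 5: 'c' vs 'a' => DIFFER
  Position 6: 'c' vs 'a' => DIFFER
Positions that differ: 6

6


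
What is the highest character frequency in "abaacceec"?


Input: abaacceec
Character counts:
  'a': 3
  'b': 1
  'c': 3
  'e': 2
Maximum frequency: 3

3


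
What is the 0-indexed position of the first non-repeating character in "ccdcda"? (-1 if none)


Input: ccdcda
Character frequencies:
  'a': 1
  'c': 3
  'd': 2
Scanning left to right for freq == 1:
  Position 0 ('c'): freq=3, skip
  Position 1 ('c'): freq=3, skip
  Position 2 ('d'): freq=2, skip
  Position 3 ('c'): freq=3, skip
  Position 4 ('d'): freq=2, skip
  Position 5 ('a'): unique! => answer = 5

5


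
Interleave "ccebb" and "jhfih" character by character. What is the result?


Interleaving "ccebb" and "jhfih":
  Position 0: 'c' from first, 'j' from second => "cj"
  Position 1: 'c' from first, 'h' from second => "ch"
  Position 2: 'e' from first, 'f' from second => "ef"
  Position 3: 'b' from first, 'i' from second => "bi"
  Position 4: 'b' from first, 'h' from second => "bh"
Result: cjchefbibh

cjchefbibh


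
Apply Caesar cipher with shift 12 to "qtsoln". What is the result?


Caesar cipher: shift "qtsoln" by 12
  'q' (pos 16) + 12 = pos 2 = 'c'
  't' (pos 19) + 12 = pos 5 = 'f'
  's' (pos 18) + 12 = pos 4 = 'e'
  'o' (pos 14) + 12 = pos 0 = 'a'
  'l' (pos 11) + 12 = pos 23 = 'x'
  'n' (pos 13) + 12 = pos 25 = 'z'
Result: cfeaxz

cfeaxz


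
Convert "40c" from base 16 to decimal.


Input: "40c" in base 16
Positional expansion:
  Digit '4' (value 4) x 16^2 = 1024
  Digit '0' (value 0) x 16^1 = 0
  Digit 'c' (value 12) x 16^0 = 12
Sum = 1036

1036


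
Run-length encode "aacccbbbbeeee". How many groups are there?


Input: aacccbbbbeeee
Scanning for consecutive runs:
  Group 1: 'a' x 2 (positions 0-1)
  Group 2: 'c' x 3 (positions 2-4)
  Group 3: 'b' x 4 (positions 5-8)
  Group 4: 'e' x 4 (positions 9-12)
Total groups: 4

4


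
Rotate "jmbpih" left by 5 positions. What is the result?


Input: "jmbpih", rotate left by 5
First 5 characters: "jmbpi"
Remaining characters: "h"
Concatenate remaining + first: "h" + "jmbpi" = "hjmbpi"

hjmbpi


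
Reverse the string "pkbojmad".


Input: pkbojmad
Reading characters right to left:
  Position 7: 'd'
  Position 6: 'a'
  Position 5: 'm'
  Position 4: 'j'
  Position 3: 'o'
  Position 2: 'b'
  Position 1: 'k'
  Position 0: 'p'
Reversed: damjobkp

damjobkp


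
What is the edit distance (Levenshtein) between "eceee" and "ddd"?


Computing edit distance: "eceee" -> "ddd"
DP table:
           d    d    d
      0    1    2    3
  e   1    1    2    3
  c   2    2    2    3
  e   3    3    3    3
  e   4    4    4    4
  e   5    5    5    5
Edit distance = dp[5][3] = 5

5


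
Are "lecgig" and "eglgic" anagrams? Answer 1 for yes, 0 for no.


Strings: "lecgig", "eglgic"
Sorted first:  ceggil
Sorted second: ceggil
Sorted forms match => anagrams

1


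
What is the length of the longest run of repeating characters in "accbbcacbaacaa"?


Input: "accbbcacbaacaa"
Scanning for longest run:
  Position 1 ('c'): new char, reset run to 1
  Position 2 ('c'): continues run of 'c', length=2
  Position 3 ('b'): new char, reset run to 1
  Position 4 ('b'): continues run of 'b', length=2
  Position 5 ('c'): new char, reset run to 1
  Position 6 ('a'): new char, reset run to 1
  Position 7 ('c'): new char, reset run to 1
  Position 8 ('b'): new char, reset run to 1
  Position 9 ('a'): new char, reset run to 1
  Position 10 ('a'): continues run of 'a', length=2
  Position 11 ('c'): new char, reset run to 1
  Position 12 ('a'): new char, reset run to 1
  Position 13 ('a'): continues run of 'a', length=2
Longest run: 'c' with length 2

2


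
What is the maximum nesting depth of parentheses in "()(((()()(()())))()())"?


Input: "()(((()()(()())))()())"
Tracking depth:
  Position 0 '(': depth becomes 1
  Position 1 ')': depth becomes 0
  Position 2 '(': depth becomes 1
  Position 3 '(': depth becomes 2
  Position 4 '(': depth becomes 3
  Position 5 '(': depth becomes 4
  Position 6 ')': depth becomes 3
  Position 7 '(': depth becomes 4
  Position 8 ')': depth becomes 3
  Position 9 '(': depth becomes 4
  Position 10 '(': depth becomes 5
  Position 11 ')': depth becomes 4
  Position 12 '(': depth becomes 5
  Position 13 ')': depth becomes 4
  Position 14 ')': depth becomes 3
  Position 15 ')': depth becomes 2
  Position 16 ')': depth becomes 1
  Position 17 '(': depth becomes 2
  Position 18 ')': depth becomes 1
  Position 19 '(': depth becomes 2
  Position 20 ')': depth becomes 1
  Position 21 ')': depth becomes 0
Maximum depth reached: 5

5
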